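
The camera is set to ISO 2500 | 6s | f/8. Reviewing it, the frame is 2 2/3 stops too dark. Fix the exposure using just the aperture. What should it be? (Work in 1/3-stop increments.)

Underexposed by 2 2/3 stops → need 2 2/3 stops brighter.
Aperture: f/8 → f/7.1 → f/6.3 → f/5.6 → f/5 → f/4.5 → f/4 → f/3.5 → f/3.2.

f/3.2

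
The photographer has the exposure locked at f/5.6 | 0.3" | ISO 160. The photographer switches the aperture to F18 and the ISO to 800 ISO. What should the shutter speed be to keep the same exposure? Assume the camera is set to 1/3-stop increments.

0.6 s

Aperture: f/5.6 → f/6.3 → f/7.1 → f/8 → f/9 → f/10 → f/11 → f/13 → f/14 → f/16 → f/18 — 3 1/3 stops smaller aperture (darker).
ISO: 160 → 200 → 250 → 320 → 400 → 500 → 640 → 800 — 2 1/3 stops raised (brighter).
Net change so far: 1 stop darker. Offset with the shutter speed: 0.3 → 0.4 → 0.5 → 0.6.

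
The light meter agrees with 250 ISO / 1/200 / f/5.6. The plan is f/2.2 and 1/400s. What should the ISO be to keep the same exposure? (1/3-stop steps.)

Aperture: f/5.6 → f/5 → f/4.5 → f/4 → f/3.5 → f/3.2 → f/2.8 → f/2.5 → f/2.2 — 2 2/3 stops opened up (brighter).
Shutter speed: 1/200 → 1/250 → 1/320 → 1/400 — 1 stop faster (darker).
Net change so far: 1 2/3 stops brighter. Offset with the ISO: 250 → 200 → 160 → 125 → 100 → 80.

ISO 80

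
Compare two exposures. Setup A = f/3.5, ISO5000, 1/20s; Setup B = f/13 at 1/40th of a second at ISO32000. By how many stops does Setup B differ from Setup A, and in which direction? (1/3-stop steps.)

Aperture: f/3.5 → f/4 → f/4.5 → f/5 → f/5.6 → f/6.3 → f/7.1 → f/8 → f/9 → f/10 → f/11 → f/13 — 3 2/3 stops stopped down (darker).
Shutter speed: 1/20 → 1/25 → 1/30 → 1/40 — 1 stop faster (darker).
ISO: 5000 → 6400 → 8000 → 10000 → 12800 → 16000 → 20000 → 25600 → 32000 — 2 2/3 stops higher (brighter).
Net: −3 2/3 −1 +2 2/3 = −2 stops.

2 stops darker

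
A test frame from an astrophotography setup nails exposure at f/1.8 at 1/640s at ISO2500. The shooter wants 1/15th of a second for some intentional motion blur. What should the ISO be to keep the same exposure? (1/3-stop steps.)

ISO 64

Shutter speed: 1/640 → 1/500 → 1/400 → 1/320 → 1/250 → 1/200 → 1/160 → 1/125 → 1/100 → 1/80 → 1/60 → 1/50 → 1/40 → 1/30 → 1/25 → 1/20 → 1/15 — 5 1/3 stops longer (brighter).
Need 5 1/3 stops darker from the ISO: 2500 → 2000 → 1600 → 1250 → 1000 → 800 → 640 → 500 → 400 → 320 → 250 → 200 → 160 → 125 → 100 → 80 → 64.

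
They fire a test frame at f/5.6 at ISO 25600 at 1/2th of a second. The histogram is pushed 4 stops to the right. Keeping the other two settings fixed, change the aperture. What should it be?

Overexposed by 4 stops → need 4 stops darker.
Aperture: f/5.6 → f/8 → f/11 → f/16 → f/22.

f/22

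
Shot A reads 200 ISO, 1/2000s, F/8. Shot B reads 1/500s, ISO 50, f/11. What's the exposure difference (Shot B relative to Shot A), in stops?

1 stop darker

Aperture: f/8 → f/11 — 1 stop stopped down (darker).
Shutter speed: 1/2000 → 1/1000 → 1/500 — 2 stops slower (brighter).
ISO: 200 → 100 → 50 — 2 stops dropped (darker).
Net: −1 +2 −2 = −1 stop.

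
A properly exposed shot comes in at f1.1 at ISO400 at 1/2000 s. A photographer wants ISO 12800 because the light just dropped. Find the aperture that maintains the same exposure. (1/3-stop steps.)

f/6.3

ISO: 400 → 500 → 640 → 800 → 1000 → 1250 → 1600 → 2000 → 2500 → 3200 → 4000 → 5000 → 6400 → 8000 → 10000 → 12800 — 5 stops raised (brighter).
Need 5 stops darker from the aperture: f/1.1 → f/1.2 → f/1.4 → f/1.6 → f/1.8 → f/2 → f/2.2 → f/2.5 → f/2.8 → f/3.2 → f/3.5 → f/4 → f/4.5 → f/5 → f/5.6 → f/6.3.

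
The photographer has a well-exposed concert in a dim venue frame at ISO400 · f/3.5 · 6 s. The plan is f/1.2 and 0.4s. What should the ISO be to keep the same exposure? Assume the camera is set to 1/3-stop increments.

Aperture: f/3.5 → f/3.2 → f/2.8 → f/2.5 → f/2.2 → f/2 → f/1.8 → f/1.6 → f/1.4 → f/1.2 — 3 stops opened up (brighter).
Shutter speed: 6 → 5 → 4 → 3.2 → 2.5 → 2 → 1.6 → 1.3 → 1 → 0.8 → 0.6 → 0.5 → 0.4 — 4 stops faster (darker).
Net change so far: 1 stop darker. Offset with the ISO: 400 → 500 → 640 → 800.

ISO 800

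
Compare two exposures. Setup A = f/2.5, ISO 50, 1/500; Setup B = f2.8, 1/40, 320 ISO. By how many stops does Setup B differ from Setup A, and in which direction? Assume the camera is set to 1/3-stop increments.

Aperture: f/2.5 → f/2.8 — 1/3 stop stopped down (darker).
Shutter speed: 1/500 → 1/400 → 1/320 → 1/250 → 1/200 → 1/160 → 1/125 → 1/100 → 1/80 → 1/60 → 1/50 → 1/40 — 3 2/3 stops slower (brighter).
ISO: 50 → 64 → 80 → 100 → 125 → 160 → 200 → 250 → 320 — 2 2/3 stops raised (brighter).
Net: −1/3 +3 2/3 +2 2/3 = +6 stops.

6 stops brighter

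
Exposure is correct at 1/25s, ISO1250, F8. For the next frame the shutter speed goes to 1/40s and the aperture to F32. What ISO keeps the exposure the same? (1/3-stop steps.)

Shutter speed: 1/25 → 1/30 → 1/40 — 2/3 stop shorter (darker).
Aperture: f/8 → f/9 → f/10 → f/11 → f/13 → f/14 → f/16 → f/18 → f/20 → f/22 → f/25 → f/29 → f/32 — 4 stops stopped down (darker).
Net change so far: 4 2/3 stops darker. Offset with the ISO: 1250 → 1600 → 2000 → 2500 → 3200 → 4000 → 5000 → 6400 → 8000 → 10000 → 12800 → 16000 → 20000 → 25600 → 32000.

ISO 32000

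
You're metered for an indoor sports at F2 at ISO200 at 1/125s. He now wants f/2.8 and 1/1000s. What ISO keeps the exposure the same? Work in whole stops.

ISO 3200

Aperture: f/2 → f/2.8 — 1 stop smaller aperture (darker).
Shutter speed: 1/125 → 1/250 → 1/500 → 1/1000 — 3 stops faster (darker).
Net change so far: 4 stops darker. Offset with the ISO: 200 → 400 → 800 → 1600 → 3200.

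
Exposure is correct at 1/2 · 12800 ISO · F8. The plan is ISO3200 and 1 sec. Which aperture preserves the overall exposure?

ISO: 12800 → 6400 → 3200 — 2 stops dropped (darker).
Shutter speed: 1/2 → 1 — 1 stop longer (brighter).
Net change so far: 1 stop darker. Offset with the aperture: f/8 → f/5.6.

f/5.6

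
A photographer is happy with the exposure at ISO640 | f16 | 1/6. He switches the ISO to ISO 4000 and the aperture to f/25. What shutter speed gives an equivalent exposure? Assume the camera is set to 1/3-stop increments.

ISO: 640 → 800 → 1000 → 1250 → 1600 → 2000 → 2500 → 3200 → 4000 — 2 2/3 stops higher (brighter).
Aperture: f/16 → f/18 → f/20 → f/22 → f/25 — 1 1/3 stops stopped down (darker).
Net change so far: 1 1/3 stops brighter. Offset with the shutter speed: 1/6 → 1/8 → 1/10 → 1/13 → 1/15.

1/15s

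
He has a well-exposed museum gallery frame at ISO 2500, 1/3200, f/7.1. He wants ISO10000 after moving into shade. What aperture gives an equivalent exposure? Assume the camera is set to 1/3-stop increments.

ISO: 2500 → 3200 → 4000 → 5000 → 6400 → 8000 → 10000 — 2 stops higher (brighter).
Need 2 stops darker from the aperture: f/7.1 → f/8 → f/9 → f/10 → f/11 → f/13 → f/14.

f/14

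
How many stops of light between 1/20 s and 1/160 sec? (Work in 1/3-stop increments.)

3 stops

1/20 → 1/25 → 1/30 → 1/40 → 1/50 → 1/60 → 1/80 → 1/100 → 1/125 → 1/160 — count the steps: 9 third-stops = 3 stops.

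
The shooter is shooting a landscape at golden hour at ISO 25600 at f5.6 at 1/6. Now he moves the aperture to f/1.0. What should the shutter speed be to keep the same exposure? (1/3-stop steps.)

1/200s

Aperture: f/5.6 → f/5 → f/4.5 → f/4 → f/3.5 → f/3.2 → f/2.8 → f/2.5 → f/2.2 → f/2 → f/1.8 → f/1.6 → f/1.4 → f/1.2 → f/1.1 → f/1.0 — 5 stops larger aperture (brighter).
Need 5 stops darker from the shutter speed: 1/6 → 1/8 → 1/10 → 1/13 → 1/15 → 1/20 → 1/25 → 1/30 → 1/40 → 1/50 → 1/60 → 1/80 → 1/100 → 1/125 → 1/160 → 1/200.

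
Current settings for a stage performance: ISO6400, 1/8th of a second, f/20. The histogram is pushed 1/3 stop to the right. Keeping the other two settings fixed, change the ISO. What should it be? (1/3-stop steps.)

Overexposed by 1/3 stop → need 1/3 stop darker.
ISO: 6400 → 5000.

ISO 5000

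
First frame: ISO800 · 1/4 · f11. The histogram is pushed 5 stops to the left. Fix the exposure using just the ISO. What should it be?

Underexposed by 5 stops → need 5 stops brighter.
ISO: 800 → 1600 → 3200 → 6400 → 12800 → 25600.

ISO 25600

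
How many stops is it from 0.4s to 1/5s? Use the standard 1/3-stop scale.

1 stop

0.4 → 0.3 → 1/4 → 1/5 — count the steps: 3 third-stops = 1 stop.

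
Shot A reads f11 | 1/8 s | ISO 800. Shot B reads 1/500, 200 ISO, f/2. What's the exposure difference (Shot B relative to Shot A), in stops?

3 stops darker

Aperture: f/11 → f/8 → f/5.6 → f/4 → f/2.8 → f/2 — 5 stops wider (brighter).
Shutter speed: 1/8 → 1/15 → 1/30 → 1/60 → 1/125 → 1/250 → 1/500 — 6 stops shorter (darker).
ISO: 800 → 400 → 200 — 2 stops dropped (darker).
Net: +5 −6 −2 = −3 stops.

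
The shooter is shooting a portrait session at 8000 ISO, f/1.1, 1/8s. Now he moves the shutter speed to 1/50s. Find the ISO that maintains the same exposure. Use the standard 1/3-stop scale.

ISO 51200

Shutter speed: 1/8 → 1/10 → 1/13 → 1/15 → 1/20 → 1/25 → 1/30 → 1/40 → 1/50 — 2 2/3 stops faster (darker).
Need 2 2/3 stops brighter from the ISO: 8000 → 10000 → 12800 → 16000 → 20000 → 25600 → 32000 → 40000 → 51200.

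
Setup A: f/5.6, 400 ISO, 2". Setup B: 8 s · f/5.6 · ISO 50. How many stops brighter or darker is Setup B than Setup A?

Aperture: unchanged.
Shutter speed: 2 → 4 → 8 — 2 stops slower (brighter).
ISO: 400 → 200 → 100 → 50 — 3 stops dropped (darker).
Net: +2 −3 = −1 stop.

1 stop darker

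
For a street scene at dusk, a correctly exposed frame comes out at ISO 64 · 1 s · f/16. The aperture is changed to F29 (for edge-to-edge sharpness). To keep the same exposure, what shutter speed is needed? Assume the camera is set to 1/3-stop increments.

Aperture: f/16 → f/18 → f/20 → f/22 → f/25 → f/29 — 1 2/3 stops narrower (darker).
Need 1 2/3 stops brighter from the shutter speed: 1 → 1.3 → 1.6 → 2 → 2.5 → 3.2.

3.2 s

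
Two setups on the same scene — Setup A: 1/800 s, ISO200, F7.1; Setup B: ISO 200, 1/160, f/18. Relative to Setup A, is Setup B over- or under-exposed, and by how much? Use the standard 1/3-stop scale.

1/3 stop darker

Aperture: f/7.1 → f/8 → f/9 → f/10 → f/11 → f/13 → f/14 → f/16 → f/18 — 2 2/3 stops narrower (darker).
Shutter speed: 1/800 → 1/640 → 1/500 → 1/400 → 1/320 → 1/250 → 1/200 → 1/160 — 2 1/3 stops slower (brighter).
ISO: unchanged.
Net: −2 2/3 +2 1/3 = −1/3 stops.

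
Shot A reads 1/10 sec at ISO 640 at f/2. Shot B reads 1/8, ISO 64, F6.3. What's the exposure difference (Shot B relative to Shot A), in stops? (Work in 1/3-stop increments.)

6 1/3 stops darker

Aperture: f/2 → f/2.2 → f/2.5 → f/2.8 → f/3.2 → f/3.5 → f/4 → f/4.5 → f/5 → f/5.6 → f/6.3 — 3 1/3 stops stopped down (darker).
Shutter speed: 1/10 → 1/8 — 1/3 stop slower (brighter).
ISO: 640 → 500 → 400 → 320 → 250 → 200 → 160 → 125 → 100 → 80 → 64 — 3 1/3 stops lower (darker).
Net: −3 1/3 +1/3 −3 1/3 = −6 1/3 stops.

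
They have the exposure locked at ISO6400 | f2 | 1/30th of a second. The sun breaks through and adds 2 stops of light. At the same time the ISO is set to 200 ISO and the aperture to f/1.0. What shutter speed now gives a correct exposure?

1/15s

Scene light: 2 stops brighter.
ISO: 6400 → 3200 → 1600 → 800 → 400 → 200 — 5 stops lower (darker).
Aperture: f/2 → f/1.4 → f/1.0 — 2 stops opened up (brighter).
Net so far: 1 stop darker. Shutter speed: 1/30 → 1/15.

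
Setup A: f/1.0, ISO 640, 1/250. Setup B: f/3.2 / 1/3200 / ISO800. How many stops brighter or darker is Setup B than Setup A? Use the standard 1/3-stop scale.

6 2/3 stops darker

Aperture: f/1.0 → f/1.1 → f/1.2 → f/1.4 → f/1.6 → f/1.8 → f/2 → f/2.2 → f/2.5 → f/2.8 → f/3.2 — 3 1/3 stops smaller aperture (darker).
Shutter speed: 1/250 → 1/320 → 1/400 → 1/500 → 1/640 → 1/800 → 1/1000 → 1/1250 → 1/1600 → 1/2000 → 1/2500 → 1/3200 — 3 2/3 stops shorter (darker).
ISO: 640 → 800 — 1/3 stop raised (brighter).
Net: −3 1/3 −3 2/3 +1/3 = −6 2/3 stops.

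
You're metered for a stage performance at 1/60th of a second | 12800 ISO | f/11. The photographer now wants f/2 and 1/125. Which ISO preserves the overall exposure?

ISO 800

Aperture: f/11 → f/8 → f/5.6 → f/4 → f/2.8 → f/2 — 5 stops larger aperture (brighter).
Shutter speed: 1/60 → 1/125 — 1 stop faster (darker).
Net change so far: 4 stops brighter. Offset with the ISO: 12800 → 6400 → 3200 → 1600 → 800.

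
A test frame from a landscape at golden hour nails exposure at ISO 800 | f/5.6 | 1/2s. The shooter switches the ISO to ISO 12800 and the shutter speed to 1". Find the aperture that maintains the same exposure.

ISO: 800 → 1600 → 3200 → 6400 → 12800 — 4 stops higher (brighter).
Shutter speed: 1/2 → 1 — 1 stop slower (brighter).
Net change so far: 5 stops brighter. Offset with the aperture: f/5.6 → f/8 → f/11 → f/16 → f/22 → f/32.

f/32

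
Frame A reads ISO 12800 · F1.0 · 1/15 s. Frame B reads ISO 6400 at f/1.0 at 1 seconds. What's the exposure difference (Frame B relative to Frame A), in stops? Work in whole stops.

3 stops brighter

Aperture: unchanged.
Shutter speed: 1/15 → 1/8 → 1/4 → 1/2 → 1 — 4 stops longer (brighter).
ISO: 12800 → 6400 — 1 stop dropped (darker).
Net: +4 −1 = +3 stops.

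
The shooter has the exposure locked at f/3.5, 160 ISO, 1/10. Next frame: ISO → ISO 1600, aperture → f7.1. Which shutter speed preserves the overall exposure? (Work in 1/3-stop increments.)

1/25s

ISO: 160 → 200 → 250 → 320 → 400 → 500 → 640 → 800 → 1000 → 1250 → 1600 — 3 1/3 stops raised (brighter).
Aperture: f/3.5 → f/4 → f/4.5 → f/5 → f/5.6 → f/6.3 → f/7.1 — 2 stops stopped down (darker).
Net change so far: 1 1/3 stops brighter. Offset with the shutter speed: 1/10 → 1/13 → 1/15 → 1/20 → 1/25.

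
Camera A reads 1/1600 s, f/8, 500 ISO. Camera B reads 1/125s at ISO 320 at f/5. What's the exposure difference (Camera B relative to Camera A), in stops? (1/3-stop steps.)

4 1/3 stops brighter

Aperture: f/8 → f/7.1 → f/6.3 → f/5.6 → f/5 — 1 1/3 stops opened up (brighter).
Shutter speed: 1/1600 → 1/1250 → 1/1000 → 1/800 → 1/640 → 1/500 → 1/400 → 1/320 → 1/250 → 1/200 → 1/160 → 1/125 — 3 2/3 stops longer (brighter).
ISO: 500 → 400 → 320 — 2/3 stop dropped (darker).
Net: +1 1/3 +3 2/3 −2/3 = +4 1/3 stops.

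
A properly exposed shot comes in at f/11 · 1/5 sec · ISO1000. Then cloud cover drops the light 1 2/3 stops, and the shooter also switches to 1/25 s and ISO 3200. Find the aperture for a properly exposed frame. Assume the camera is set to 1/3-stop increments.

f/5

Scene light: 1 2/3 stops darker.
Shutter speed: 1/5 → 1/6 → 1/8 → 1/10 → 1/13 → 1/15 → 1/20 → 1/25 — 2 1/3 stops shorter (darker).
ISO: 1000 → 1250 → 1600 → 2000 → 2500 → 3200 — 1 2/3 stops higher (brighter).
Net so far: 2 1/3 stops darker. Aperture: f/11 → f/10 → f/9 → f/8 → f/7.1 → f/6.3 → f/5.6 → f/5.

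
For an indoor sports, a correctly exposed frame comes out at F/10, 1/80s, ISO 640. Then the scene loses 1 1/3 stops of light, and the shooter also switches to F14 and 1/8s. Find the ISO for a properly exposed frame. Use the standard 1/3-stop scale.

Scene light: 1 1/3 stops darker.
Aperture: f/10 → f/11 → f/13 → f/14 — 1 stop stopped down (darker).
Shutter speed: 1/80 → 1/60 → 1/50 → 1/40 → 1/30 → 1/25 → 1/20 → 1/15 → 1/13 → 1/10 → 1/8 — 3 1/3 stops longer (brighter).
Net so far: 1 stop brighter. ISO: 640 → 500 → 400 → 320.

ISO 320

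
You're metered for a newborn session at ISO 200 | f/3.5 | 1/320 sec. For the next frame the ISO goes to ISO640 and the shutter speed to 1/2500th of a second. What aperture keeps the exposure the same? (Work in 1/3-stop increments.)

ISO: 200 → 250 → 320 → 400 → 500 → 640 — 1 2/3 stops raised (brighter).
Shutter speed: 1/320 → 1/400 → 1/500 → 1/640 → 1/800 → 1/1000 → 1/1250 → 1/1600 → 1/2000 → 1/2500 — 3 stops faster (darker).
Net change so far: 1 1/3 stops darker. Offset with the aperture: f/3.5 → f/3.2 → f/2.8 → f/2.5 → f/2.2.

f/2.2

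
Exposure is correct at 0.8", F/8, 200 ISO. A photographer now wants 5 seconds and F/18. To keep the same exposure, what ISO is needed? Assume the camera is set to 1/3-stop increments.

ISO 160

Shutter speed: 0.8 → 1 → 1.3 → 1.6 → 2 → 2.5 → 3.2 → 4 → 5 — 2 2/3 stops slower (brighter).
Aperture: f/8 → f/9 → f/10 → f/11 → f/13 → f/14 → f/16 → f/18 — 2 1/3 stops smaller aperture (darker).
Net change so far: 1/3 stop brighter. Offset with the ISO: 200 → 160.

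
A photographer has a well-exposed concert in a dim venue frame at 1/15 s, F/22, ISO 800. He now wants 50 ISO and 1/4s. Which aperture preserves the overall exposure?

f/11

ISO: 800 → 400 → 200 → 100 → 50 — 4 stops dropped (darker).
Shutter speed: 1/15 → 1/8 → 1/4 — 2 stops longer (brighter).
Net change so far: 2 stops darker. Offset with the aperture: f/22 → f/16 → f/11.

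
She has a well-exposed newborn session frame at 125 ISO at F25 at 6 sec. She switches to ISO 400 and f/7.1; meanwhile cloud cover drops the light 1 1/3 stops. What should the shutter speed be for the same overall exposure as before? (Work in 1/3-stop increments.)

Scene light: 1 1/3 stops darker.
ISO: 125 → 160 → 200 → 250 → 320 → 400 — 1 2/3 stops raised (brighter).
Aperture: f/25 → f/22 → f/20 → f/18 → f/16 → f/14 → f/13 → f/11 → f/10 → f/9 → f/8 → f/7.1 — 3 2/3 stops wider (brighter).
Net so far: 4 stops brighter. Shutter speed: 6 → 5 → 4 → 3.2 → 2.5 → 2 → 1.6 → 1.3 → 1 → 0.8 → 0.6 → 0.5 → 0.4.

0.4 s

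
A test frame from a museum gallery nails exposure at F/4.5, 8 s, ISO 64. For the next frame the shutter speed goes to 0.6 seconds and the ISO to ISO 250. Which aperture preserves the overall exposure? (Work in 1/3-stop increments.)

f/2.5

Shutter speed: 8 → 6 → 5 → 4 → 3.2 → 2.5 → 2 → 1.6 → 1.3 → 1 → 0.8 → 0.6 — 3 2/3 stops shorter (darker).
ISO: 64 → 80 → 100 → 125 → 160 → 200 → 250 — 2 stops raised (brighter).
Net change so far: 1 2/3 stops darker. Offset with the aperture: f/4.5 → f/4 → f/3.5 → f/3.2 → f/2.8 → f/2.5.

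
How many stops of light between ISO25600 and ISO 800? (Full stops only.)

25600 → 12800 → 6400 → 3200 → 1600 → 800 — count the steps: 5 stops.

5 stops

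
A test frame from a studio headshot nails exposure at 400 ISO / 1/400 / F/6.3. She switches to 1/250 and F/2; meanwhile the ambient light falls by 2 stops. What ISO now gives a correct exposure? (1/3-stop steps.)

Scene light: 2 stops darker.
Shutter speed: 1/400 → 1/320 → 1/250 — 2/3 stop longer (brighter).
Aperture: f/6.3 → f/5.6 → f/5 → f/4.5 → f/4 → f/3.5 → f/3.2 → f/2.8 → f/2.5 → f/2.2 → f/2 — 3 1/3 stops opened up (brighter).
Net so far: 2 stops brighter. ISO: 400 → 320 → 250 → 200 → 160 → 125 → 100.

ISO 100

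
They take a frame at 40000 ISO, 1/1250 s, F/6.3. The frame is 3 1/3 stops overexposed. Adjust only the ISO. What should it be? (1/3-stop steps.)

Overexposed by 3 1/3 stops → need 3 1/3 stops darker.
ISO: 40000 → 32000 → 25600 → 20000 → 16000 → 12800 → 10000 → 8000 → 6400 → 5000 → 4000.

ISO 4000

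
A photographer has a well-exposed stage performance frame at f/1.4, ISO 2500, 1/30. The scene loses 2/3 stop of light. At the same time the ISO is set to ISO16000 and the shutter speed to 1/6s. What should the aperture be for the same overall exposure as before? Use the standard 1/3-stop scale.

Scene light: 2/3 stop darker.
ISO: 2500 → 3200 → 4000 → 5000 → 6400 → 8000 → 10000 → 12800 → 16000 — 2 2/3 stops higher (brighter).
Shutter speed: 1/30 → 1/25 → 1/20 → 1/15 → 1/13 → 1/10 → 1/8 → 1/6 — 2 1/3 stops slower (brighter).
Net so far: 4 1/3 stops brighter. Aperture: f/1.4 → f/1.6 → f/1.8 → f/2 → f/2.2 → f/2.5 → f/2.8 → f/3.2 → f/3.5 → f/4 → f/4.5 → f/5 → f/5.6 → f/6.3.

f/6.3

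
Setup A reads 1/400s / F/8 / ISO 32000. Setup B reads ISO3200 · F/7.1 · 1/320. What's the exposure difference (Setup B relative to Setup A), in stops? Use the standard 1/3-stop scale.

2 2/3 stops darker

Aperture: f/8 → f/7.1 — 1/3 stop opened up (brighter).
Shutter speed: 1/400 → 1/320 — 1/3 stop longer (brighter).
ISO: 32000 → 25600 → 20000 → 16000 → 12800 → 10000 → 8000 → 6400 → 5000 → 4000 → 3200 — 3 1/3 stops dropped (darker).
Net: +1/3 +1/3 −3 1/3 = −2 2/3 stops.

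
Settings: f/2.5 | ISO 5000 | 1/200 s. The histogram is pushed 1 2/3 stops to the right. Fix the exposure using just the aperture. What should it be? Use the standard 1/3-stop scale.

f/4.5

Overexposed by 1 2/3 stops → need 1 2/3 stops darker.
Aperture: f/2.5 → f/2.8 → f/3.2 → f/3.5 → f/4 → f/4.5.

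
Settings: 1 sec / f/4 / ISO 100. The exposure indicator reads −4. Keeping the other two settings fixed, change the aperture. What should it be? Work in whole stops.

f/1.0

Underexposed by 4 stops → need 4 stops brighter.
Aperture: f/4 → f/2.8 → f/2 → f/1.4 → f/1.0.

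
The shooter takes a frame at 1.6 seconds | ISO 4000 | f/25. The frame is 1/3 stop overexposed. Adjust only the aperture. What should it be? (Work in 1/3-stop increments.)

f/29

Overexposed by 1/3 stop → need 1/3 stop darker.
Aperture: f/25 → f/29.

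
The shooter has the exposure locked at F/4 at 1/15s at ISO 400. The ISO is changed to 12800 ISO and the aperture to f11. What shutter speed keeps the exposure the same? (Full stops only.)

ISO: 400 → 800 → 1600 → 3200 → 6400 → 12800 — 5 stops higher (brighter).
Aperture: f/4 → f/5.6 → f/8 → f/11 — 3 stops narrower (darker).
Net change so far: 2 stops brighter. Offset with the shutter speed: 1/15 → 1/30 → 1/60.

1/60s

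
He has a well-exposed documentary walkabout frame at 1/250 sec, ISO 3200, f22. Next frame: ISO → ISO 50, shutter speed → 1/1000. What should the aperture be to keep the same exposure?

ISO: 3200 → 1600 → 800 → 400 → 200 → 100 → 50 — 6 stops lower (darker).
Shutter speed: 1/250 → 1/500 → 1/1000 — 2 stops shorter (darker).
Net change so far: 8 stops darker. Offset with the aperture: f/22 → f/16 → f/11 → f/8 → f/5.6 → f/4 → f/2.8 → f/2 → f/1.4.

f/1.4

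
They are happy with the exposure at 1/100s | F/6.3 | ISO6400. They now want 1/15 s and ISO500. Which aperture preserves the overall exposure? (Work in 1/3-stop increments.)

f/4.5

Shutter speed: 1/100 → 1/80 → 1/60 → 1/50 → 1/40 → 1/30 → 1/25 → 1/20 → 1/15 — 2 2/3 stops longer (brighter).
ISO: 6400 → 5000 → 4000 → 3200 → 2500 → 2000 → 1600 → 1250 → 1000 → 800 → 640 → 500 — 3 2/3 stops lower (darker).
Net change so far: 1 stop darker. Offset with the aperture: f/6.3 → f/5.6 → f/5 → f/4.5.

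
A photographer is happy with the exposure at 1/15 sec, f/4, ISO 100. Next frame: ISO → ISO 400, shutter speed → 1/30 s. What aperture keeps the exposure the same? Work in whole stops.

f/5.6

ISO: 100 → 200 → 400 — 2 stops higher (brighter).
Shutter speed: 1/15 → 1/30 — 1 stop faster (darker).
Net change so far: 1 stop brighter. Offset with the aperture: f/4 → f/5.6.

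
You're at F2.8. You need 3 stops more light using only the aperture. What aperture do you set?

f/1.0

Aperture: f/2.8 → f/2 → f/1.4 → f/1.0 — 3 stops wider (brighter).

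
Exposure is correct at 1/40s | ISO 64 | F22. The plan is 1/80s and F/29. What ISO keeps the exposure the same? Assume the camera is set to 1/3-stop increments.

ISO 200

Shutter speed: 1/40 → 1/50 → 1/60 → 1/80 — 1 stop shorter (darker).
Aperture: f/22 → f/25 → f/29 — 2/3 stop narrower (darker).
Net change so far: 1 2/3 stops darker. Offset with the ISO: 64 → 80 → 100 → 125 → 160 → 200.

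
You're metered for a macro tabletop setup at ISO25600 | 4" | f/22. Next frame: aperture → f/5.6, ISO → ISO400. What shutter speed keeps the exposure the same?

Aperture: f/22 → f/16 → f/11 → f/8 → f/5.6 — 4 stops wider (brighter).
ISO: 25600 → 12800 → 6400 → 3200 → 1600 → 800 → 400 — 6 stops lower (darker).
Net change so far: 2 stops darker. Offset with the shutter speed: 4 → 8 → 15.

15 s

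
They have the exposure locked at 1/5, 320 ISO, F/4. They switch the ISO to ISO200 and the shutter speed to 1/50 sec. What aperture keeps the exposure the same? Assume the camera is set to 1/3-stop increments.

ISO: 320 → 250 → 200 — 2/3 stop dropped (darker).
Shutter speed: 1/5 → 1/6 → 1/8 → 1/10 → 1/13 → 1/15 → 1/20 → 1/25 → 1/30 → 1/40 → 1/50 — 3 1/3 stops faster (darker).
Net change so far: 4 stops darker. Offset with the aperture: f/4 → f/3.5 → f/3.2 → f/2.8 → f/2.5 → f/2.2 → f/2 → f/1.8 → f/1.6 → f/1.4 → f/1.2 → f/1.1 → f/1.0.

f/1.0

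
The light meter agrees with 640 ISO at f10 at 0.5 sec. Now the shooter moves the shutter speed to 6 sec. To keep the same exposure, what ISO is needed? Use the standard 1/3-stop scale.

ISO 50

Shutter speed: 0.5 → 0.6 → 0.8 → 1 → 1.3 → 1.6 → 2 → 2.5 → 3.2 → 4 → 5 → 6 — 3 2/3 stops longer (brighter).
Need 3 2/3 stops darker from the ISO: 640 → 500 → 400 → 320 → 250 → 200 → 160 → 125 → 100 → 80 → 64 → 50.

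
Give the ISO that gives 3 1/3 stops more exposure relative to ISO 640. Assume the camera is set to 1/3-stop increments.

ISO 6400

ISO: 640 → 800 → 1000 → 1250 → 1600 → 2000 → 2500 → 3200 → 4000 → 5000 → 6400 — 3 1/3 stops raised (brighter).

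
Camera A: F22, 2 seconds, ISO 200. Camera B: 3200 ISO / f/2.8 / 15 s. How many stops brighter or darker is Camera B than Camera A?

13 stops brighter

Aperture: f/22 → f/16 → f/11 → f/8 → f/5.6 → f/4 → f/2.8 — 6 stops larger aperture (brighter).
Shutter speed: 2 → 4 → 8 → 15 — 3 stops longer (brighter).
ISO: 200 → 400 → 800 → 1600 → 3200 — 4 stops higher (brighter).
Net: +6 +3 +4 = +13 stops.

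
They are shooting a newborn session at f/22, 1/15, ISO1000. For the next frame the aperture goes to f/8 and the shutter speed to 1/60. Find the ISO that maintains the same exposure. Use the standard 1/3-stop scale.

ISO 500

Aperture: f/22 → f/20 → f/18 → f/16 → f/14 → f/13 → f/11 → f/10 → f/9 → f/8 — 3 stops opened up (brighter).
Shutter speed: 1/15 → 1/20 → 1/25 → 1/30 → 1/40 → 1/50 → 1/60 — 2 stops faster (darker).
Net change so far: 1 stop brighter. Offset with the ISO: 1000 → 800 → 640 → 500.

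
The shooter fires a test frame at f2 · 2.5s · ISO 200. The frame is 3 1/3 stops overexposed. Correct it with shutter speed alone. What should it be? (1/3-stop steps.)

1/4s

Overexposed by 3 1/3 stops → need 3 1/3 stops darker.
Shutter speed: 2.5 → 2 → 1.6 → 1.3 → 1 → 0.8 → 0.6 → 0.5 → 0.4 → 0.3 → 1/4.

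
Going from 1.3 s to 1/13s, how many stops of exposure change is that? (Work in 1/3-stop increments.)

4 stops

1.3 → 1 → 0.8 → 0.6 → 0.5 → 0.4 → 0.3 → 1/4 → 1/5 → 1/6 → 1/8 → 1/10 → 1/13 — count the steps: 12 third-stops = 4 stops.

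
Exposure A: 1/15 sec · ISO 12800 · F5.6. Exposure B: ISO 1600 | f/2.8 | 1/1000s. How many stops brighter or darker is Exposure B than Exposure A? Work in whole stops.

7 stops darker

Aperture: f/5.6 → f/4 → f/2.8 — 2 stops larger aperture (brighter).
Shutter speed: 1/15 → 1/30 → 1/60 → 1/125 → 1/250 → 1/500 → 1/1000 — 6 stops shorter (darker).
ISO: 12800 → 6400 → 3200 → 1600 — 3 stops lower (darker).
Net: +2 −6 −3 = −7 stops.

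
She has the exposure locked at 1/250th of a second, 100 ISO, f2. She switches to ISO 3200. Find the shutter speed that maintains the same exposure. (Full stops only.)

ISO: 100 → 200 → 400 → 800 → 1600 → 3200 — 5 stops raised (brighter).
Need 5 stops darker from the shutter speed: 1/250 → 1/500 → 1/1000 → 1/2000 → 1/4000 → 1/8000.

1/8000s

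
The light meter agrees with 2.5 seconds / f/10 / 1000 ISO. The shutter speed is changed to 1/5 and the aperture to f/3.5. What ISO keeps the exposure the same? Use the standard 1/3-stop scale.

ISO 1600

Shutter speed: 2.5 → 2 → 1.6 → 1.3 → 1 → 0.8 → 0.6 → 0.5 → 0.4 → 0.3 → 1/4 → 1/5 — 3 2/3 stops shorter (darker).
Aperture: f/10 → f/9 → f/8 → f/7.1 → f/6.3 → f/5.6 → f/5 → f/4.5 → f/4 → f/3.5 — 3 stops wider (brighter).
Net change so far: 2/3 stop darker. Offset with the ISO: 1000 → 1250 → 1600.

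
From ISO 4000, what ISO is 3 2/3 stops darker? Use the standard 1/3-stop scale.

ISO: 4000 → 3200 → 2500 → 2000 → 1600 → 1250 → 1000 → 800 → 640 → 500 → 400 → 320 — 3 2/3 stops dropped (darker).

ISO 320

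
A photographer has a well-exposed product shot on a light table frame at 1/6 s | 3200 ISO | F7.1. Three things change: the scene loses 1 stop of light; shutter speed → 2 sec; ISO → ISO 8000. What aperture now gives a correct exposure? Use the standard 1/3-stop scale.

Scene light: 1 stop darker.
Shutter speed: 1/6 → 1/5 → 1/4 → 0.3 → 0.4 → 0.5 → 0.6 → 0.8 → 1 → 1.3 → 1.6 → 2 — 3 2/3 stops slower (brighter).
ISO: 3200 → 4000 → 5000 → 6400 → 8000 — 1 1/3 stops raised (brighter).
Net so far: 4 stops brighter. Aperture: f/7.1 → f/8 → f/9 → f/10 → f/11 → f/13 → f/14 → f/16 → f/18 → f/20 → f/22 → f/25 → f/29.

f/29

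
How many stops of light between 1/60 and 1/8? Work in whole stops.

3 stops

1/60 → 1/30 → 1/15 → 1/8 — count the steps: 3 stops.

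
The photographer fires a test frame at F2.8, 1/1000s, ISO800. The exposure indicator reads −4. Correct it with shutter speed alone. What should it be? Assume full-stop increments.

1/60s

Underexposed by 4 stops → need 4 stops brighter.
Shutter speed: 1/1000 → 1/500 → 1/250 → 1/125 → 1/60.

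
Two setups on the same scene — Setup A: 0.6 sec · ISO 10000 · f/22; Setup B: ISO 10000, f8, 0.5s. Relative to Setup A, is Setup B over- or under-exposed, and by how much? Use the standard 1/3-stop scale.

Aperture: f/22 → f/20 → f/18 → f/16 → f/14 → f/13 → f/11 → f/10 → f/9 → f/8 — 3 stops opened up (brighter).
Shutter speed: 0.6 → 0.5 — 1/3 stop faster (darker).
ISO: unchanged.
Net: +3 −1/3 = +2 2/3 stops.

2 2/3 stops brighter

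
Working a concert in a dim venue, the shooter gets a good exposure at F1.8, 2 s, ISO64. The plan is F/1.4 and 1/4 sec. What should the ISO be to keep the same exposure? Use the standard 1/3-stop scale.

ISO 320

Aperture: f/1.8 → f/1.6 → f/1.4 — 2/3 stop opened up (brighter).
Shutter speed: 2 → 1.6 → 1.3 → 1 → 0.8 → 0.6 → 0.5 → 0.4 → 0.3 → 1/4 — 3 stops faster (darker).
Net change so far: 2 1/3 stops darker. Offset with the ISO: 64 → 80 → 100 → 125 → 160 → 200 → 250 → 320.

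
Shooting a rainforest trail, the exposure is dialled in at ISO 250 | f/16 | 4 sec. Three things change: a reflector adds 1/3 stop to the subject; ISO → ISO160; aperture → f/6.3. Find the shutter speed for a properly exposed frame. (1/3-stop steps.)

Scene light: 1/3 stop brighter.
ISO: 250 → 200 → 160 — 2/3 stop lower (darker).
Aperture: f/16 → f/14 → f/13 → f/11 → f/10 → f/9 → f/8 → f/7.1 → f/6.3 — 2 2/3 stops wider (brighter).
Net so far: 2 1/3 stops brighter. Shutter speed: 4 → 3.2 → 2.5 → 2 → 1.6 → 1.3 → 1 → 0.8.

0.8 s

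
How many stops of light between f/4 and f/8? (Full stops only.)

2 stops

f/4 → f/5.6 → f/8 — count the steps: 2 stops.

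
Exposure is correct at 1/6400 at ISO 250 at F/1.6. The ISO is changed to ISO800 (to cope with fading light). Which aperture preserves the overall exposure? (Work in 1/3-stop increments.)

ISO: 250 → 320 → 400 → 500 → 640 → 800 — 1 2/3 stops raised (brighter).
Need 1 2/3 stops darker from the aperture: f/1.6 → f/1.8 → f/2 → f/2.2 → f/2.5 → f/2.8.

f/2.8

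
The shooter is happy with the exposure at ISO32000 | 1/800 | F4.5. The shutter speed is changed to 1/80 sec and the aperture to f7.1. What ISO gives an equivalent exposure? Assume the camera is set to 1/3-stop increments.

Shutter speed: 1/800 → 1/640 → 1/500 → 1/400 → 1/320 → 1/250 → 1/200 → 1/160 → 1/125 → 1/100 → 1/80 — 3 1/3 stops longer (brighter).
Aperture: f/4.5 → f/5 → f/5.6 → f/6.3 → f/7.1 — 1 1/3 stops smaller aperture (darker).
Net change so far: 2 stops brighter. Offset with the ISO: 32000 → 25600 → 20000 → 16000 → 12800 → 10000 → 8000.

ISO 8000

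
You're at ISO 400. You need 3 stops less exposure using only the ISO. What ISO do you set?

ISO: 400 → 200 → 100 → 50 — 3 stops lower (darker).

ISO 50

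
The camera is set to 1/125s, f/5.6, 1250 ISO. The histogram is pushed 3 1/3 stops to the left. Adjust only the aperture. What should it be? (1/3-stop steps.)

Underexposed by 3 1/3 stops → need 3 1/3 stops brighter.
Aperture: f/5.6 → f/5 → f/4.5 → f/4 → f/3.5 → f/3.2 → f/2.8 → f/2.5 → f/2.2 → f/2 → f/1.8.

f/1.8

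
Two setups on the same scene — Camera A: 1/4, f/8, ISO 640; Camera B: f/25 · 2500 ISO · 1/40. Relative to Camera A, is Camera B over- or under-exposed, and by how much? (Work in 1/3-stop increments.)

4 2/3 stops darker

Aperture: f/8 → f/9 → f/10 → f/11 → f/13 → f/14 → f/16 → f/18 → f/20 → f/22 → f/25 — 3 1/3 stops stopped down (darker).
Shutter speed: 1/4 → 1/5 → 1/6 → 1/8 → 1/10 → 1/13 → 1/15 → 1/20 → 1/25 → 1/30 → 1/40 — 3 1/3 stops shorter (darker).
ISO: 640 → 800 → 1000 → 1250 → 1600 → 2000 → 2500 — 2 stops raised (brighter).
Net: −3 1/3 −3 1/3 +2 = −4 2/3 stops.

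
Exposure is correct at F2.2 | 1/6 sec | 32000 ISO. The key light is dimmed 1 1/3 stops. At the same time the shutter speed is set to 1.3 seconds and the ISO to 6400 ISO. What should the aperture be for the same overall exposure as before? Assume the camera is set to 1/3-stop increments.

Scene light: 1 1/3 stops darker.
Shutter speed: 1/6 → 1/5 → 1/4 → 0.3 → 0.4 → 0.5 → 0.6 → 0.8 → 1 → 1.3 — 3 stops longer (brighter).
ISO: 32000 → 25600 → 20000 → 16000 → 12800 → 10000 → 8000 → 6400 — 2 1/3 stops lower (darker).
Net so far: 2/3 stop darker. Aperture: f/2.2 → f/2 → f/1.8.

f/1.8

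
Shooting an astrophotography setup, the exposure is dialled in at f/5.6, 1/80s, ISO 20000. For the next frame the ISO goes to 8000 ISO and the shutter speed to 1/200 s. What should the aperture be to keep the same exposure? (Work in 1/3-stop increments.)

ISO: 20000 → 16000 → 12800 → 10000 → 8000 — 1 1/3 stops lower (darker).
Shutter speed: 1/80 → 1/100 → 1/125 → 1/160 → 1/200 — 1 1/3 stops shorter (darker).
Net change so far: 2 2/3 stops darker. Offset with the aperture: f/5.6 → f/5 → f/4.5 → f/4 → f/3.5 → f/3.2 → f/2.8 → f/2.5 → f/2.2.

f/2.2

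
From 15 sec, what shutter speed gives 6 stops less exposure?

1/4s

Shutter speed: 15 → 8 → 4 → 2 → 1 → 1/2 → 1/4 — 6 stops faster (darker).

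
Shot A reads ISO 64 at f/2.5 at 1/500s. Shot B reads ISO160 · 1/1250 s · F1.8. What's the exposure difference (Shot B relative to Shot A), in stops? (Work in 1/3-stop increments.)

Aperture: f/2.5 → f/2.2 → f/2 → f/1.8 — 1 stop opened up (brighter).
Shutter speed: 1/500 → 1/640 → 1/800 → 1/1000 → 1/1250 — 1 1/3 stops shorter (darker).
ISO: 64 → 80 → 100 → 125 → 160 — 1 1/3 stops higher (brighter).
Net: +1 −1 1/3 +1 1/3 = +1 stop.

1 stop brighter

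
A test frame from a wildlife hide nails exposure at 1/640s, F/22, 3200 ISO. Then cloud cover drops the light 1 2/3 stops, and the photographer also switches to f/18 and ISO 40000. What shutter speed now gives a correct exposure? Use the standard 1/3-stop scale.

1/4000s

Scene light: 1 2/3 stops darker.
Aperture: f/22 → f/20 → f/18 — 2/3 stop larger aperture (brighter).
ISO: 3200 → 4000 → 5000 → 6400 → 8000 → 10000 → 12800 → 16000 → 20000 → 25600 → 32000 → 40000 — 3 2/3 stops raised (brighter).
Net so far: 2 2/3 stops brighter. Shutter speed: 1/640 → 1/800 → 1/1000 → 1/1250 → 1/1600 → 1/2000 → 1/2500 → 1/3200 → 1/4000.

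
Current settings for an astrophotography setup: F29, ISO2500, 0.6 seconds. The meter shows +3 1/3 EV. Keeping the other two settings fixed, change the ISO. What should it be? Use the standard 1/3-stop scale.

Overexposed by 3 1/3 stops → need 3 1/3 stops darker.
ISO: 2500 → 2000 → 1600 → 1250 → 1000 → 800 → 640 → 500 → 400 → 320 → 250.

ISO 250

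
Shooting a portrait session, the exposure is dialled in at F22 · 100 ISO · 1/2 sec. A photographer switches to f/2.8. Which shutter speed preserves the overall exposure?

1/125s

Aperture: f/22 → f/16 → f/11 → f/8 → f/5.6 → f/4 → f/2.8 — 6 stops larger aperture (brighter).
Need 6 stops darker from the shutter speed: 1/2 → 1/4 → 1/8 → 1/15 → 1/30 → 1/60 → 1/125.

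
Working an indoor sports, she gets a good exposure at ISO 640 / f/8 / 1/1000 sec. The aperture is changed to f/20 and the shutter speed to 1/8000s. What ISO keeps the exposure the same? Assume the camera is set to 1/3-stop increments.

ISO 32000

Aperture: f/8 → f/9 → f/10 → f/11 → f/13 → f/14 → f/16 → f/18 → f/20 — 2 2/3 stops narrower (darker).
Shutter speed: 1/1000 → 1/1250 → 1/1600 → 1/2000 → 1/2500 → 1/3200 → 1/4000 → 1/5000 → 1/6400 → 1/8000 — 3 stops shorter (darker).
Net change so far: 5 2/3 stops darker. Offset with the ISO: 640 → 800 → 1000 → 1250 → 1600 → 2000 → 2500 → 3200 → 4000 → 5000 → 6400 → 8000 → 10000 → 12800 → 16000 → 20000 → 25600 → 32000.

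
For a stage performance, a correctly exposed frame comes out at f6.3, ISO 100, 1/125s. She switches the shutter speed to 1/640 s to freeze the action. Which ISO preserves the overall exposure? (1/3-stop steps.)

Shutter speed: 1/125 → 1/160 → 1/200 → 1/250 → 1/320 → 1/400 → 1/500 → 1/640 — 2 1/3 stops shorter (darker).
Need 2 1/3 stops brighter from the ISO: 100 → 125 → 160 → 200 → 250 → 320 → 400 → 500.

ISO 500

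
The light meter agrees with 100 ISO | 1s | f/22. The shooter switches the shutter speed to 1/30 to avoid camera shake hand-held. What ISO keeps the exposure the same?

Shutter speed: 1 → 1/2 → 1/4 → 1/8 → 1/15 → 1/30 — 5 stops shorter (darker).
Need 5 stops brighter from the ISO: 100 → 200 → 400 → 800 → 1600 → 3200.

ISO 3200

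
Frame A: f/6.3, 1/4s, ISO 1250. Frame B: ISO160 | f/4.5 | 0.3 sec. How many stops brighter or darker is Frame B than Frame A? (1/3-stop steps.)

1 2/3 stops darker

Aperture: f/6.3 → f/5.6 → f/5 → f/4.5 — 1 stop larger aperture (brighter).
Shutter speed: 1/4 → 0.3 — 1/3 stop longer (brighter).
ISO: 1250 → 1000 → 800 → 640 → 500 → 400 → 320 → 250 → 200 → 160 — 3 stops dropped (darker).
Net: +1 +1/3 −3 = −1 2/3 stops.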